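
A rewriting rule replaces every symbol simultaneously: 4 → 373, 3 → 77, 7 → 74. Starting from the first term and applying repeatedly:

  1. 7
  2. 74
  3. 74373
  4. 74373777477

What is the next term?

743737774777474743737474

Rewriting each symbol of 74373777477: 7→74, 4→373, 3→77, 7→74, 3→77, 7→74, 7→74, 7→74, 4→373, 7→74, 7→74, which concatenates to 74 373 77 74 77 74 74 74 373 74 74.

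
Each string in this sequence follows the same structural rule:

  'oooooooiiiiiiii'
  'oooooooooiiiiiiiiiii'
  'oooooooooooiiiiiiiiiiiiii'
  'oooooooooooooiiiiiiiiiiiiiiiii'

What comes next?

Each string has the form o^{2n+1} i^{3n-1}, where the shown terms are n = 3, 4, 5, 6.
For the next term, n = 7, so the run lengths are 15, 20.

oooooooooooooooiiiiiiiiiiiiiiiiiiii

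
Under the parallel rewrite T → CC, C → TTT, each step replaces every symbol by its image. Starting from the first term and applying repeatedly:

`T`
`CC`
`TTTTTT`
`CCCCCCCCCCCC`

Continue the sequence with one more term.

Apply φ to CCCCCCCCCCCC symbol by symbol: C→TTT, C→TTT, C→TTT, C→TTT, C→TTT, C→TTT, C→TTT, C→TTT, C→TTT, C→TTT, C→TTT, C→TTT; joined: TTT TTT TTT TTT TTT TTT TTT TTT TTT TTT TTT TTT.

TTTTTTTTTTTTTTTTTTTTTTTTTTTTTTTTTTTT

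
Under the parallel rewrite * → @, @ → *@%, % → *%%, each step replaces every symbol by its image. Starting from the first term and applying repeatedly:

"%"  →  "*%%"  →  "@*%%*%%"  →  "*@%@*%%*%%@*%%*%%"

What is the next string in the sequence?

Rewriting the 17 symbols of *@%@*%%*%%@*%%*%% one by one yields @ *@% *%% *@% @ *%% *%% @ *%% *%% *@% @ *%% *%% @ *%% *%%; concatenated:

@*@%*%%*@%@*%%*%%@*%%*%%*@%@*%%*%%@*%%*%%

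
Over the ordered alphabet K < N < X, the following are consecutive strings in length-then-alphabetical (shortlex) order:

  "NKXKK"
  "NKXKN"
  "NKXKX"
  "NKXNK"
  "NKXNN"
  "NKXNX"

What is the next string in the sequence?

Find the rightmost character of NKXNX below X, bump it to the next letter, and reset everything to its right to K.

NKXXK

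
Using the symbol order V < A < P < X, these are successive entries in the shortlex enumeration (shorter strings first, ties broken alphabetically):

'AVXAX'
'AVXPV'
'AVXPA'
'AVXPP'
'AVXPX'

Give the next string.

AVXXV

Treat AVXPX as a base-4 numeral over the given alphabet and add one, carrying through any trailing X's.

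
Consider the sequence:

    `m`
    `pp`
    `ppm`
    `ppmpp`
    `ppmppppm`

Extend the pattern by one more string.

ppmppppmppmpp

Each term (from the third on) is the previous term followed by the one before it: term 3 = pp·m = ppm.
The next term joins ppmppppm and ppmpp.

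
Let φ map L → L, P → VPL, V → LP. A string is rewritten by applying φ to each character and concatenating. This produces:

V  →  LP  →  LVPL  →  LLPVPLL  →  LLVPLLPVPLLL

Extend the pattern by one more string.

LLLPVPLLLVPLLPVPLLLL

Rewriting each symbol of LLVPLLPVPLLL: L→L, L→L, V→LP, P→VPL, L→L, L→L, P→VPL, V→LP, P→VPL, L→L, L→L, L→L, which concatenates to L L LP VPL L L VPL LP VPL L L L.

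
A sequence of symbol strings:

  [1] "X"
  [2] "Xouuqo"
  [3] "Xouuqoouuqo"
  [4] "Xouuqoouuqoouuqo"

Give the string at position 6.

Every step adds ouuqo to the end: s(k+1) = s(k)·ouuqo.
From Xouuqoouuqoouuqo, 2 further steps: Xouuqoouuqoouuqo → Xouuqoouuqoouuqoouuqo → (answer).

Xouuqoouuqoouuqoouuqoouuqo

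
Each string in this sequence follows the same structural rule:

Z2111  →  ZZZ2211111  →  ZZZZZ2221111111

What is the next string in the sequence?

Term n consists of 2n-1 Z's, followed by n 2's, followed by 2n+1 1's (n = 1, 2, …).
At n = 4 the blocks have lengths 7, 4, 9.

ZZZZZZZ2222111111111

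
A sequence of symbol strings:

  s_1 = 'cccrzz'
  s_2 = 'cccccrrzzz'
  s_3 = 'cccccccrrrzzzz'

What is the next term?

cccccccccrrrrzzzzz

Each string has the form c^{2n+1} r^{n} z^{n+1} (n = 1, 2, …).
Setting n = 4 gives 9, 4, 5 characters in each block.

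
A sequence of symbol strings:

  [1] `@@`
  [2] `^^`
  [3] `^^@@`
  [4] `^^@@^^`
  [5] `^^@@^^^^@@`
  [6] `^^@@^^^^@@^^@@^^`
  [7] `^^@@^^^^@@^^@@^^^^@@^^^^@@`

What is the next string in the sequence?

This is a Fibonacci-style word recurrence s(k) = s(k−1)·s(k−2): e.g. ^^·@@ = ^^@@.
So term 8 is ^^@@^^^^@@^^@@^^^^@@^^^^@@·^^@@^^^^@@^^@@^^.

^^@@^^^^@@^^@@^^^^@@^^^^@@^^@@^^^^@@^^@@^^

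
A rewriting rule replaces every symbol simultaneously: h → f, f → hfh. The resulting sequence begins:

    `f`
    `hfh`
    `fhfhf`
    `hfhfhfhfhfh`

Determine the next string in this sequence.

Rewriting each symbol of hfhfhfhfhfh: h→f, f→hfh, h→f, f→hfh, h→f, f→hfh, h→f, f→hfh, h→f, f→hfh, h→f, which concatenates to f hfh f hfh f hfh f hfh f hfh f.

fhfhfhfhfhfhfhfhfhfhf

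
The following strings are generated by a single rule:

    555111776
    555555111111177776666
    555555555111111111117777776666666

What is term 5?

Reading off run lengths: 5 runs 3, 6, 9; 1 runs 3, 7, 11; 7 runs 2, 4, 6; 6 runs 1, 4, 7 — each is linear in n (n = 1, 2, …).
At n = 5 the blocks have lengths 15, 19, 10, 13.

555555555555555111111111111111111177777777776666666666666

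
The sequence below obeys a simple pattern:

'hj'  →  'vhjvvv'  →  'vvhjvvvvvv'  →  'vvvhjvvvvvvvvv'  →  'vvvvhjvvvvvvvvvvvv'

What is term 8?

s(k+1) = v·s(k)·vvv, so each term gains v as a prefix and vvv as a suffix.
From vvvvhjvvvvvvvvvvvv, 3 further steps: vvvvhjvvvvvvvvvvvv → vvvvvhjvvvvvvvvvvvvvvv → vvvvvvhjvvvvvvvvvvvvvvvvvv → (answer).

vvvvvvvhjvvvvvvvvvvvvvvvvvvvvv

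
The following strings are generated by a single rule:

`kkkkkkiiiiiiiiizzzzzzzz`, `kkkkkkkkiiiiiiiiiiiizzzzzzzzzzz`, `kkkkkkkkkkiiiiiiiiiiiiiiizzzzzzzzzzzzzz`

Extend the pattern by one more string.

kkkkkkkkkkkkiiiiiiiiiiiiiiiiiizzzzzzzzzzzzzzzzz

The n-th term is 2n k's then 3n i's then 3n-1 z's, where the shown terms are n = 3, 4, 5.
For the next term, n = 6, so the run lengths are 12, 18, 17.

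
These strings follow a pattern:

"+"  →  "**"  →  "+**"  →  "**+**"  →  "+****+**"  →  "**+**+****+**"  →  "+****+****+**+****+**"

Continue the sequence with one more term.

**+**+****+**+****+****+**+****+**

Each term (from the third on) is the two preceding terms concatenated in order: term 3 = +·** = +**.
So term 8 is **+**+****+**·+****+****+**+****+**.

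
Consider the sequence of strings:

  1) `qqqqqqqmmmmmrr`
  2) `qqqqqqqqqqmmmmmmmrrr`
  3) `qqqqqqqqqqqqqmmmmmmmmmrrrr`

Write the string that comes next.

qqqqqqqqqqqqqqqqmmmmmmmmmmmrrrrr

Each string has the form q^{3n-2} m^{2n-1} r^{n-1}, where the shown terms are n = 3, 4, 5.
At n = 6 the blocks have lengths 16, 11, 5.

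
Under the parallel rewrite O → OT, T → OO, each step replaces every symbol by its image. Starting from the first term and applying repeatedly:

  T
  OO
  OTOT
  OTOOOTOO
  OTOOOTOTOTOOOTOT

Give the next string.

OTOOOTOTOTOOOTOOOTOOOTOTOTOOOTOO

Applying the rule to each of the 16 symbols of OTOOOTOTOTOOOTOT gives the pieces OT OO OT OT OT OO OT OO OT OO OT OT OT OO OT OO, which concatenate to the answer.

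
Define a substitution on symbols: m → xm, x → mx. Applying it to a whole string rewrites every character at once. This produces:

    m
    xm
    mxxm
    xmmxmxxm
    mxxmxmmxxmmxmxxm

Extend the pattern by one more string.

Rewriting the 16 symbols of mxxmxmmxxmmxmxxm one by one yields xm mx mx xm mx xm xm mx mx xm xm mx xm mx mx xm; concatenated:

xmmxmxxmmxxmxmmxmxxmxmmxxmmxmxxm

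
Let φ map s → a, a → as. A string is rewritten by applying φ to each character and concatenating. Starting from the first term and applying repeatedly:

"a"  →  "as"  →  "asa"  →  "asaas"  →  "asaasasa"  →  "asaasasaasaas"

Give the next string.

asaasasaasaasasaasasa

Applying the rule to each of the 13 symbols of asaasasaasaas gives the pieces as a as as a as a as as a as as a, which concatenate to the answer.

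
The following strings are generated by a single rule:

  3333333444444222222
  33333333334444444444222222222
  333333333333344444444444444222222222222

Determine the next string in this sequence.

Reading off run lengths: 3 runs 7, 10, 13; 4 runs 6, 10, 14; 2 runs 6, 9, 12 — each is linear in n, where the shown terms are n = 2, 3, 4.
At n = 5 the blocks have lengths 16, 18, 15.

3333333333333333444444444444444444222222222222222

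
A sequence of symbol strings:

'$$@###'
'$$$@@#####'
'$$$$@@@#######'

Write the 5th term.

$$$$$$@@@@@###########

Reading off run lengths: $ runs 2, 3, 4; @ runs 1, 2, 3; # runs 3, 5, 7 — each is linear in n (n = 1, 2, …).
Setting n = 5 gives 6, 5, 11 characters in each block.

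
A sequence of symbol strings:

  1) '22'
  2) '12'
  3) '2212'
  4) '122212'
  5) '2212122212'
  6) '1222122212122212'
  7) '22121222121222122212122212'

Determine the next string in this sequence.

122212221212221222121222121222122212122212

This is a Fibonacci-style word recurrence s(k) = s(k−2)·s(k−1): e.g. 22·12 = 2212.
Continuing: 1222122212122212 · 22121222121222122212122212 gives term 8.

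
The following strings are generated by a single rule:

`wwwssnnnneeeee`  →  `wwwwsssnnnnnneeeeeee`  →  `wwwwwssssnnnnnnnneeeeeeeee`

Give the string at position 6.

wwwwwwwwsssssssnnnnnnnnnnnnnneeeeeeeeeeeeeee

Term n consists of n+1 w's, followed by n s's, followed by 2n n's, followed by 2n+1 e's, where the shown terms are n = 2, 3, 4.
At n = 7 the blocks have lengths 8, 7, 14, 15.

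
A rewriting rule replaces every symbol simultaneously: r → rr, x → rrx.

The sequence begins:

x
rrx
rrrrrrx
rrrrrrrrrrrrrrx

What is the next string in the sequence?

Rewriting the 15 symbols of rrrrrrrrrrrrrrx one by one yields rr rr rr rr rr rr rr rr rr rr rr rr rr rr rrx; concatenated:

rrrrrrrrrrrrrrrrrrrrrrrrrrrrrrx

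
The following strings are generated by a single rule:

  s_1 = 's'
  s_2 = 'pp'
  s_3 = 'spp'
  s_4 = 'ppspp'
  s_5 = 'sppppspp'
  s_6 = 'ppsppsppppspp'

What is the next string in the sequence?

Each term (from the third on) is the two preceding terms concatenated in order: term 3 = s·pp = spp.
Continuing: sppppspp · ppsppsppppspp gives term 7.

sppppsppppsppsppppspp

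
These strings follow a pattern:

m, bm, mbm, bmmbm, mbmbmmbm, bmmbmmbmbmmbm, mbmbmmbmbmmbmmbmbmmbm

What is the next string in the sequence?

bmmbmmbmbmmbmmbmbmmbmbmmbmmbmbmmbm

From term 3 onward, concatenate the second-to-last term with the last: m·bm = mbm, bm·mbm = bmmbm, …
Continuing: bmmbmmbmbmmbm · mbmbmmbmbmmbmmbmbmmbm gives term 8.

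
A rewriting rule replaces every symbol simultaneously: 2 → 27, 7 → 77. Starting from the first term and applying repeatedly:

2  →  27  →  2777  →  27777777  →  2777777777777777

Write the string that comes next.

Rewriting the 16 symbols of 2777777777777777 one by one yields 27 77 77 77 77 77 77 77 77 77 77 77 77 77 77 77; concatenated:

27777777777777777777777777777777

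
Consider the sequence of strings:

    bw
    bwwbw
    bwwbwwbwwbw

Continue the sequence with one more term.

s(k+1) = s(k)·w·s(k) — each term doubles the last with 'w' between the halves.
One more doubling of bwwbwwbwwbw gives the answer.

bwwbwwbwwbwwbwwbwwbwwbw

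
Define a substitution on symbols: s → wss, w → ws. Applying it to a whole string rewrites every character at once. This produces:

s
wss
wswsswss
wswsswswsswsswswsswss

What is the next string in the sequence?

wswsswswsswsswswsswswsswsswswsswsswswsswswsswsswswsswss

Applying the rule to each of the 21 symbols of wswsswswsswsswswsswss gives the pieces ws wss ws wss wss ws wss ws wss wss ws wss wss ws wss ws wss wss ws wss wss, which concatenate to the answer.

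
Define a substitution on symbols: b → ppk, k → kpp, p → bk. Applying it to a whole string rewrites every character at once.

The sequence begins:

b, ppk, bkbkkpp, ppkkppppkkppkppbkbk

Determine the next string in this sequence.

bkbkkppkppbkbkbkbkkppkppbkbkkppbkbkppkkppppkkpp

Applying the rule to each of the 19 symbols of ppkkppppkkppkppbkbk gives the pieces bk bk kpp kpp bk bk bk bk kpp kpp bk bk kpp bk bk ppk kpp ppk kpp, which concatenate to the answer.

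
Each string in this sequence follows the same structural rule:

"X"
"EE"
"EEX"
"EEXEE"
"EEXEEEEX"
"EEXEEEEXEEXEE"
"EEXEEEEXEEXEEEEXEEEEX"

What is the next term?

EEXEEEEXEEXEEEEXEEEEXEEXEEEEXEEXEE

Each term (from the third on) is the previous term followed by the one before it: term 3 = EE·X = EEX.
Continuing: EEXEEEEXEEXEEEEXEEEEX · EEXEEEEXEEXEE gives term 8.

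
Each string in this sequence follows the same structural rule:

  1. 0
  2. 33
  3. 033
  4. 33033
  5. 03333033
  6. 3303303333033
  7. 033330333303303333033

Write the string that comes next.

This is a Fibonacci-style word recurrence s(k) = s(k−2)·s(k−1): e.g. 0·33 = 033.
The next term joins 3303303333033 and 033330333303303333033.

3303303333033033330333303303333033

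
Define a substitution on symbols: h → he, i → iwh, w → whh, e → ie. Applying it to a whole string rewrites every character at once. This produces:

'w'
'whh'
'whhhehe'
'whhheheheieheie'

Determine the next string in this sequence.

Rewriting the 15 symbols of whhheheheieheie one by one yields whh he he he ie he ie he ie iwh ie he ie iwh ie; concatenated:

whhheheheieheieheieiwhieheieiwhie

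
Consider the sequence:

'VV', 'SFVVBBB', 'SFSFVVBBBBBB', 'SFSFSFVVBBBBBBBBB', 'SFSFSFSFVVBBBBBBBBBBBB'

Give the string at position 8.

SFSFSFSFSFSFSFVVBBBBBBBBBBBBBBBBBBBBB

Each term wraps the previous one in SF on the left and BBB on the right.
From SFSFSFSFVVBBBBBBBBBBBB, 3 further steps: SFSFSFSFVVBBBBBBBBBBBB → SFSFSFSFSFVVBBBBBBBBBBBBBBB → SFSFSFSFSFSFVVBBBBBBBBBBBBBBBBBB → (answer).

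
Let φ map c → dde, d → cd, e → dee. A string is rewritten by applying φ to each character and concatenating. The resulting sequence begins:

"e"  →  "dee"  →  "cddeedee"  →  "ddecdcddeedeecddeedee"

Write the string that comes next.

Rewriting the 21 symbols of ddecdcddeedeecddeedee one by one yields cd cd dee dde cd dde cd cd dee dee cd dee dee dde cd cd dee dee cd dee dee; concatenated:

cdcddeeddecdddecdcddeedeecddeedeeddecdcddeedeecddeedee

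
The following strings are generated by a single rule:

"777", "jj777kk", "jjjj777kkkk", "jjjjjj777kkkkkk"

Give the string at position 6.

jjjjjjjjjj777kkkkkkkkkk

Each term wraps the previous one in jj on the left and kk on the right.
From jjjjjj777kkkkkk, 2 further steps: jjjjjj777kkkkkk → jjjjjjjj777kkkkkkkk → (answer).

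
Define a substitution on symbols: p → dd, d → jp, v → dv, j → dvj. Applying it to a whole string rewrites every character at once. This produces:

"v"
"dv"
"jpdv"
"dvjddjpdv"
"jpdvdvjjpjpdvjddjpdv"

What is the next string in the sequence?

Rewriting the 20 symbols of jpdvdvjjpjpdvjddjpdv one by one yields dvj dd jp dv jp dv dvj dvj dd dvj dd jp dv dvj jp jp dvj dd jp dv; concatenated:

dvjddjpdvjpdvdvjdvjdddvjddjpdvdvjjpjpdvjddjpdv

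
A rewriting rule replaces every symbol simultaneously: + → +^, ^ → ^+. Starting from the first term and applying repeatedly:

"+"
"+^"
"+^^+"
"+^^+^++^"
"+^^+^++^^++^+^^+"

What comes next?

Rewriting the 16 symbols of +^^+^++^^++^+^^+ one by one yields +^ ^+ ^+ +^ ^+ +^ +^ ^+ ^+ +^ +^ ^+ +^ ^+ ^+ +^; concatenated:

+^^+^++^^++^+^^+^++^+^^++^^+^++^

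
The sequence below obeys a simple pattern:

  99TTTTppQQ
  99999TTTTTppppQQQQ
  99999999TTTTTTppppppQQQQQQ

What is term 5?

Term n consists of 3n-1 9's, followed by n+3 T's, followed by 2n p's, followed by 2n Q's (n = 1, 2, …).
For term 5, n = 5, so the run lengths are 14, 8, 10, 10.

99999999999999TTTTTTTTppppppppppQQQQQQQQQQ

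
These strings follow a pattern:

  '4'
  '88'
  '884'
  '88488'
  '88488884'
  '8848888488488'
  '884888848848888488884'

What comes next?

8848888488488884888848848888488488

From term 3 onward, concatenate the last term with the second-to-last: 88·4 = 884, 884·88 = 88488, …
Continuing: 884888848848888488884 · 8848888488488 gives term 8.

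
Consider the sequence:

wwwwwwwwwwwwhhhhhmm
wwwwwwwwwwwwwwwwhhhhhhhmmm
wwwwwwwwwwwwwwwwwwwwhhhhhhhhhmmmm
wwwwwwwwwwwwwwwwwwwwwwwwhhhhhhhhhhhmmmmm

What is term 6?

Reading off run lengths: w runs 12, 16, 20, 24; h runs 5, 7, 9, 11; m runs 2, 3, 4, 5 — each is linear in n, where the shown terms are n = 3, 4, 5, 6.
At n = 8 the blocks have lengths 32, 15, 7.

wwwwwwwwwwwwwwwwwwwwwwwwwwwwwwwwhhhhhhhhhhhhhhhmmmmmmm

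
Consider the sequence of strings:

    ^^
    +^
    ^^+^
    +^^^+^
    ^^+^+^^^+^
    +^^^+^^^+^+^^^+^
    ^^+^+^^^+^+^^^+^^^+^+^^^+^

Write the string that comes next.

This is a Fibonacci-style word recurrence s(k) = s(k−2)·s(k−1): e.g. ^^·+^ = ^^+^.
The next term joins +^^^+^^^+^+^^^+^ and ^^+^+^^^+^+^^^+^^^+^+^^^+^.

+^^^+^^^+^+^^^+^^^+^+^^^+^+^^^+^^^+^+^^^+^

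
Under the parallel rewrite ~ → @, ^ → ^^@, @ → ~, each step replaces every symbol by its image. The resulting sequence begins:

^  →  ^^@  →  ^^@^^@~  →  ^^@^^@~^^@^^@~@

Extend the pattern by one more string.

Rewriting the 15 symbols of ^^@^^@~^^@^^@~@ one by one yields ^^@ ^^@ ~ ^^@ ^^@ ~ @ ^^@ ^^@ ~ ^^@ ^^@ ~ @ ~; concatenated:

^^@^^@~^^@^^@~@^^@^^@~^^@^^@~@~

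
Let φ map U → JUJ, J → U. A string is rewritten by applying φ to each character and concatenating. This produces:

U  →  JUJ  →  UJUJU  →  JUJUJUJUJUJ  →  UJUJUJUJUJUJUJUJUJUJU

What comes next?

Replace each of the 21 characters of UJUJUJUJUJUJUJUJUJUJU in place — JUJ U JUJ U JUJ U JUJ U JUJ U JUJ U JUJ U JUJ U JUJ U JUJ U JUJ — and concatenate.

JUJUJUJUJUJUJUJUJUJUJUJUJUJUJUJUJUJUJUJUJUJ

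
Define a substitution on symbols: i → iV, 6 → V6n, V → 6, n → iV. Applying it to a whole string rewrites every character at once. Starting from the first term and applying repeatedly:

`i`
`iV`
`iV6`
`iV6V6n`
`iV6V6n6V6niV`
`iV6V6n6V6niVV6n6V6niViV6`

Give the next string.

Replace each of the 24 characters of iV6V6n6V6niVV6n6V6niViV6 in place — iV 6 V6n 6 V6n iV V6n 6 V6n iV iV 6 6 V6n iV V6n 6 V6n iV iV 6 iV 6 V6n — and concatenate.

iV6V6n6V6niVV6n6V6niViV66V6niVV6n6V6niViV6iV6V6n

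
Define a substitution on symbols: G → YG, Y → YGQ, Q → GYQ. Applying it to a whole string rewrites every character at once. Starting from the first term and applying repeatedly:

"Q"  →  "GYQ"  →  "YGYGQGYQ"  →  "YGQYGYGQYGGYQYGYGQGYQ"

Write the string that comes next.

YGQYGGYQYGQYGYGQYGGYQYGQYGYGYGQGYQYGQYGYGQYGGYQYGYGQGYQ

φ(YGQYGYGQYGGYQYGYGQGYQ) expands symbol-by-symbol to YGQ YG GYQ YGQ YG YGQ YG GYQ YGQ YG YG YGQ GYQ YGQ YG YGQ YG GYQ YG YGQ GYQ; joining the 21 pieces gives the next term.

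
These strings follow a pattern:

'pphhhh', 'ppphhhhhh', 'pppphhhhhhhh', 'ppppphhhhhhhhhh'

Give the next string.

The n-th term is n p's then 2n h's, where the shown terms are n = 2, 3, 4, 5.
Setting n = 6 gives 6, 12 characters in each block.

pppppphhhhhhhhhhhh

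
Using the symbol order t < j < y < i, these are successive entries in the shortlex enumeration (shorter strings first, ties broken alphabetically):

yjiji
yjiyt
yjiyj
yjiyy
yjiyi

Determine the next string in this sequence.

yjiit

The successor of yjiyi increments the rightmost position that isn't already i and resets every position after it to t.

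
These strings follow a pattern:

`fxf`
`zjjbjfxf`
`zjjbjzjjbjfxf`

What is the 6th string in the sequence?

Each term is the previous one with zjjbj prepended.
From zjjbjzjjbjfxf, 3 further steps: zjjbjzjjbjfxf → zjjbjzjjbjzjjbjfxf → zjjbjzjjbjzjjbjzjjbjfxf → (answer).

zjjbjzjjbjzjjbjzjjbjzjjbjfxf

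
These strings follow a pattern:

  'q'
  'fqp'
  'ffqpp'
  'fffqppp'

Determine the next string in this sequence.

Every step adds f to the front and p to the end of the previous string.
Applying this once more to fffqppp:

ffffqpppp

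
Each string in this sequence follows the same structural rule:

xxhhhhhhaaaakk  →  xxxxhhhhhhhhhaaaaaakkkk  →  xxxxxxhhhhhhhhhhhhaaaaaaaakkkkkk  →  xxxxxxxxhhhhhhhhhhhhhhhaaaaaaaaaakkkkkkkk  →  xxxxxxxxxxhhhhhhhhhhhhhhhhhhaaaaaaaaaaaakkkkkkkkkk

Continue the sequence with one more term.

xxxxxxxxxxxxhhhhhhhhhhhhhhhhhhhhhaaaaaaaaaaaaaakkkkkkkkkkkk

Term n consists of 2n x's, followed by 3n+3 h's, followed by 2n+2 a's, followed by 2n k's (n = 1, 2, …).
For the next term, n = 6, so the run lengths are 12, 21, 14, 12.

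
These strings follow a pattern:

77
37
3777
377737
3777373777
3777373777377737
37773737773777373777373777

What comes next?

377737377737773737773737773777373777377737

This is a Fibonacci-style word recurrence s(k) = s(k−1)·s(k−2): e.g. 37·77 = 3777.
Continuing: 37773737773777373777373777 · 3777373777377737 gives term 8.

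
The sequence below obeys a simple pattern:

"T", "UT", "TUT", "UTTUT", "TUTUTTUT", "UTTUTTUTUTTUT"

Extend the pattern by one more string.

From term 3 onward, concatenate the second-to-last term with the last: T·UT = TUT, UT·TUT = UTTUT, …
So term 7 is TUTUTTUT·UTTUTTUTUTTUT.

TUTUTTUTUTTUTTUTUTTUT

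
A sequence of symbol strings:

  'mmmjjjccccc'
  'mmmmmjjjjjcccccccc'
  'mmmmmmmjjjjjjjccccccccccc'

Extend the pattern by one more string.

The n-th term is 2n+1 m's then 2n+1 j's then 3n+2 c's (n = 1, 2, …).
Setting n = 4 gives 9, 9, 14 characters in each block.

mmmmmmmmmjjjjjjjjjcccccccccccccc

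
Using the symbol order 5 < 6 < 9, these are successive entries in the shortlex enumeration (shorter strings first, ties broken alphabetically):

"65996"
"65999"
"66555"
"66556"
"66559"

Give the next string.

66565

Treat 66559 as a base-3 numeral over the given alphabet and add one, carrying through any trailing 9's.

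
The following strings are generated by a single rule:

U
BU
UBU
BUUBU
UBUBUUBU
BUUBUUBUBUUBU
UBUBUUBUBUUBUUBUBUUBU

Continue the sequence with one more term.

BUUBUUBUBUUBUUBUBUUBUBUUBUUBUBUUBU

This is a Fibonacci-style word recurrence s(k) = s(k−2)·s(k−1): e.g. U·BU = UBU.
The next term joins BUUBUUBUBUUBU and UBUBUUBUBUUBUUBUBUUBU.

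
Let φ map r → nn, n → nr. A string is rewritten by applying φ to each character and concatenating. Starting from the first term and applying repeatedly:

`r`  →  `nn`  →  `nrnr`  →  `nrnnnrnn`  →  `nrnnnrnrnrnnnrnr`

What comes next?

nrnnnrnrnrnnnrnnnrnnnrnrnrnnnrnn

Replace each of the 16 characters of nrnnnrnrnrnnnrnr in place — nr nn nr nr nr nn nr nn nr nn nr nr nr nn nr nn — and concatenate.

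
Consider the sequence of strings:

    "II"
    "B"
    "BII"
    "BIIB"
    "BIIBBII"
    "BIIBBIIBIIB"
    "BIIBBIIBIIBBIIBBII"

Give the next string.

This is a Fibonacci-style word recurrence s(k) = s(k−1)·s(k−2): e.g. B·II = BII.
Continuing: BIIBBIIBIIBBIIBBII · BIIBBIIBIIB gives term 8.

BIIBBIIBIIBBIIBBIIBIIBBIIBIIB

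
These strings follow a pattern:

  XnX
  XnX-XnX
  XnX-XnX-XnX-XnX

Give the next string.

XnX-XnX-XnX-XnX-XnX-XnX-XnX-XnX

s(k+1) = s(k)·-·s(k) — each term doubles the last with '-' between the halves.
So the next term is two copies of XnX-XnX-XnX-XnX with '-' between the halves.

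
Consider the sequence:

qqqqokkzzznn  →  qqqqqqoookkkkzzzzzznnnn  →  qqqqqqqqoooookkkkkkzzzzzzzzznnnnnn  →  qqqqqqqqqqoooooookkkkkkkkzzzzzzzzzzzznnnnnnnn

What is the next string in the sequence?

Term n consists of 2n+2 q's, followed by 2n-1 o's, followed by 2n k's, followed by 3n z's, followed by 2n n's (n = 1, 2, …).
At n = 5 the blocks have lengths 12, 9, 10, 15, 10.

qqqqqqqqqqqqoooooooookkkkkkkkkkzzzzzzzzzzzzzzznnnnnnnnnn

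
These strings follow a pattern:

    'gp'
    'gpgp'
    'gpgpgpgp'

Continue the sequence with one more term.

gpgpgpgpgpgpgpgp

Every step duplicates the string.
One more doubling of gpgpgpgp gives the answer.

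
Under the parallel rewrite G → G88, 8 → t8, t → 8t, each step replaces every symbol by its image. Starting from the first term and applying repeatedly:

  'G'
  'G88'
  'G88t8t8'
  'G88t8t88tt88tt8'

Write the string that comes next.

Replace each of the 15 characters of G88t8t88tt88tt8 in place — G88 t8 t8 8t t8 8t t8 t8 8t 8t t8 t8 8t 8t t8 — and concatenate.

G88t8t88tt88tt8t88t8tt8t88t8tt8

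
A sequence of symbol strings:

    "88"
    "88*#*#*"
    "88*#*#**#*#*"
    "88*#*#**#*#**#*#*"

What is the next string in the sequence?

Every step adds *#*#* to the end: s(k+1) = s(k)·*#*#*.
So the next term is 88*#*#**#*#**#*#*·*#*#*.

88*#*#**#*#**#*#**#*#*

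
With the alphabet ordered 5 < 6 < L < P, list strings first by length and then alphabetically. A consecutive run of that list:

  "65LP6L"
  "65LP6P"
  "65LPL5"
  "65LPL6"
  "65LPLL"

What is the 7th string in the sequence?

Stepping forward 2 times from 65LPLL: 65LPLL → 65LPLP, then the target.

65LPP5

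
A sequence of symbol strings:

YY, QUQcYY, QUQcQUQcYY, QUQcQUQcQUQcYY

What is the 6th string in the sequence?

The strings grow by a fixed prefix QUQc each time.
From QUQcQUQcQUQcYY, 2 further steps: QUQcQUQcQUQcYY → QUQcQUQcQUQcQUQcYY → (answer).

QUQcQUQcQUQcQUQcQUQcYY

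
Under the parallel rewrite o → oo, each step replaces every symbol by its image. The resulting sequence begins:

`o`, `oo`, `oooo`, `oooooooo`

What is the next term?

Expanding oooooooo: o→oo, o→oo, o→oo, o→oo, o→oo, o→oo, o→oo, o→oo. Concatenated: oo oo oo oo oo oo oo oo.

oooooooooooooooo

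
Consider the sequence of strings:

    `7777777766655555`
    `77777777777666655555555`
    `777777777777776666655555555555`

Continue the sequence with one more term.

Reading off run lengths: 7 runs 8, 11, 14; 6 runs 3, 4, 5; 5 runs 5, 8, 11 — each is linear in n, where the shown terms are n = 2, 3, 4.
At n = 5 the blocks have lengths 17, 6, 14.

7777777777777777766666655555555555555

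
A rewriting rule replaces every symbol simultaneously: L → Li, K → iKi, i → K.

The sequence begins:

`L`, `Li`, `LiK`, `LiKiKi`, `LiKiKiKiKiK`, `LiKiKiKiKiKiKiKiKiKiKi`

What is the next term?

Applying the rule to each of the 22 symbols of LiKiKiKiKiKiKiKiKiKiKi gives the pieces Li K iKi K iKi K iKi K iKi K iKi K iKi K iKi K iKi K iKi K iKi K, which concatenate to the answer.

LiKiKiKiKiKiKiKiKiKiKiKiKiKiKiKiKiKiKiKiKiK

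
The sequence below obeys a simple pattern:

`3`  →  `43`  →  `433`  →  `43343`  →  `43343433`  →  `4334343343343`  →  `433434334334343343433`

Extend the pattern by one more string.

Each term (from the third on) is the previous term followed by the one before it: term 3 = 43·3 = 433.
Continuing: 433434334334343343433 · 4334343343343 gives term 8.

4334343343343433434334334343343343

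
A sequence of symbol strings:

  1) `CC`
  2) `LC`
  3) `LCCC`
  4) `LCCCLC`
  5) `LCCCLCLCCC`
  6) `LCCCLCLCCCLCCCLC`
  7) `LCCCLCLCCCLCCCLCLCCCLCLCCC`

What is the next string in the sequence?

LCCCLCLCCCLCCCLCLCCCLCLCCCLCCCLCLCCCLCCCLC

This is a Fibonacci-style word recurrence s(k) = s(k−1)·s(k−2): e.g. LC·CC = LCCC.
The next term joins LCCCLCLCCCLCCCLCLCCCLCLCCC and LCCCLCLCCCLCCCLC.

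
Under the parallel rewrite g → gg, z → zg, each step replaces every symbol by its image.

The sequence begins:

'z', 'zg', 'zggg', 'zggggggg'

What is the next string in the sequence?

zggggggggggggggg

Apply φ to zggggggg symbol by symbol: z→zg, g→gg, g→gg, g→gg, g→gg, g→gg, g→gg, g→gg; joined: zg gg gg gg gg gg gg gg.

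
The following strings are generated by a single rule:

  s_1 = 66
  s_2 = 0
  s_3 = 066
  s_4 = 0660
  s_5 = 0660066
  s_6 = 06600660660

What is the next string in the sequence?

From term 3 onward, concatenate the last term with the second-to-last: 0·66 = 066, 066·0 = 0660, …
So term 7 is 06600660660·0660066.

066006606600660066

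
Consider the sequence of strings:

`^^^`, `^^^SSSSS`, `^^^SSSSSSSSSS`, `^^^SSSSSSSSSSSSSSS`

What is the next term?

Each term is the previous one with SSSSS appended.
Applying this once more to ^^^SSSSSSSSSSSSSSS:

^^^SSSSSSSSSSSSSSSSSSSS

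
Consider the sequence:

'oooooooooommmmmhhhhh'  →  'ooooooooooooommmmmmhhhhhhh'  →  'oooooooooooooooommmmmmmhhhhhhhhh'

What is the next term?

Reading off run lengths: o runs 10, 13, 16; m runs 5, 6, 7; h runs 5, 7, 9 — each is linear in n, where the shown terms are n = 3, 4, 5.
At n = 6 the blocks have lengths 19, 8, 11.

ooooooooooooooooooommmmmmmmhhhhhhhhhhh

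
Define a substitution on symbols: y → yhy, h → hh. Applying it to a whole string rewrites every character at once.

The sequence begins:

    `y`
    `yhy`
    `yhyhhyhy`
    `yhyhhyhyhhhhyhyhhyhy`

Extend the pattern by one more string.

Applying the rule to each of the 20 symbols of yhyhhyhyhhhhyhyhhyhy gives the pieces yhy hh yhy hh hh yhy hh yhy hh hh hh hh yhy hh yhy hh hh yhy hh yhy, which concatenate to the answer.

yhyhhyhyhhhhyhyhhyhyhhhhhhhhyhyhhyhyhhhhyhyhhyhy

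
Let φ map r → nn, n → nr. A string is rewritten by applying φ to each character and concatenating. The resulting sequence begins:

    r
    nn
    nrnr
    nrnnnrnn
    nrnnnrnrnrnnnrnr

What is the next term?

nrnnnrnrnrnnnrnnnrnnnrnrnrnnnrnn

Applying the rule to each of the 16 symbols of nrnnnrnrnrnnnrnr gives the pieces nr nn nr nr nr nn nr nn nr nn nr nr nr nn nr nn, which concatenate to the answer.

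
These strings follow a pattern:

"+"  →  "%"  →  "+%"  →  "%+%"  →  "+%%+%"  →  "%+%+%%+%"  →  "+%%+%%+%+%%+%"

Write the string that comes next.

%+%+%%+%+%%+%%+%+%%+%

This is a Fibonacci-style word recurrence s(k) = s(k−2)·s(k−1): e.g. +·% = +%.
So term 8 is %+%+%%+%·+%%+%%+%+%%+%.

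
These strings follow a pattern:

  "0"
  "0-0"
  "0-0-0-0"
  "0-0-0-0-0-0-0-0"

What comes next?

s(k+1) = s(k)·-·s(k) — each term doubles the last with '-' between the halves.
So the next term is two copies of 0-0-0-0-0-0-0-0 with '-' between the halves.

0-0-0-0-0-0-0-0-0-0-0-0-0-0-0-0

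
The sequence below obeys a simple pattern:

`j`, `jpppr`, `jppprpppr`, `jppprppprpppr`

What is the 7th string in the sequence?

jppprppprppprppprppprpppr

Every step adds pppr to the end: s(k+1) = s(k)·pppr.
From jppprppprpppr, 3 further steps: jppprppprpppr → jppprppprppprpppr → jppprppprppprppprpppr → (answer).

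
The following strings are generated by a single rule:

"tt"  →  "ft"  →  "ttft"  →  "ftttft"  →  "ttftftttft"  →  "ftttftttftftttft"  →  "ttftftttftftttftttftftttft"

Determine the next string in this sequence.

ftttftttftftttftttftftttftftttftttftftttft

Each term (from the third on) is the two preceding terms concatenated in order: term 3 = tt·ft = ttft.
The next term joins ftttftttftftttft and ttftftttftftttftttftftttft.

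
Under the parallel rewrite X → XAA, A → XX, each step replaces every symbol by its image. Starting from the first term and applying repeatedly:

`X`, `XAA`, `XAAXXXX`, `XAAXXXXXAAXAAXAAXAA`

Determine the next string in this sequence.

Applying the rule to each of the 19 symbols of XAAXXXXXAAXAAXAAXAA gives the pieces XAA XX XX XAA XAA XAA XAA XAA XX XX XAA XX XX XAA XX XX XAA XX XX, which concatenate to the answer.

XAAXXXXXAAXAAXAAXAAXAAXXXXXAAXXXXXAAXXXXXAAXXXX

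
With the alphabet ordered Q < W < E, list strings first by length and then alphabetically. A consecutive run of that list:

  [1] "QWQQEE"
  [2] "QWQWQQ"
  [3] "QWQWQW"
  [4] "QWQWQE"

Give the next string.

Treat QWQWQE as a base-3 numeral over the given alphabet and add one, carrying through any trailing E's.

QWQWWQ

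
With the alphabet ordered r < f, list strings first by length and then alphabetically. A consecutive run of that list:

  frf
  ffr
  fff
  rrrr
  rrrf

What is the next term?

rrfr

Treat rrrf as a base-2 numeral over the given alphabet and add one, carrying through any trailing f's.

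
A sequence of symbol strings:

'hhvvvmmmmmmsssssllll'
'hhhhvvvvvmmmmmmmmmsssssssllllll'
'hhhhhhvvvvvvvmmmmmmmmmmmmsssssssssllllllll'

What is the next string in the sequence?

The n-th term is 2n-2 h's then 2n-1 v's then 3n m's then 2n+1 s's then 2n l's, where the shown terms are n = 2, 3, 4.
For the next term, n = 5, so the run lengths are 8, 9, 15, 11, 10.

hhhhhhhhvvvvvvvvvmmmmmmmmmmmmmmmsssssssssssllllllllll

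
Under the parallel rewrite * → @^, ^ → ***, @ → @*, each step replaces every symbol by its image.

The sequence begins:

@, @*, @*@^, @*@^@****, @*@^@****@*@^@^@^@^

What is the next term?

@*@^@****@*@^@^@^@^@*@^@****@****@****@****

Replace each of the 19 characters of @*@^@****@*@^@^@^@^ in place — @* @^ @* *** @* @^ @^ @^ @^ @* @^ @* *** @* *** @* *** @* *** — and concatenate.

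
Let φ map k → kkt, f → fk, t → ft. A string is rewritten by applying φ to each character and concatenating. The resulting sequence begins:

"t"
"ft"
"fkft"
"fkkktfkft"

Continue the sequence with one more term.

fkkktkktkktftfkkktfkft

Apply φ to fkkktfkft symbol by symbol: f→fk, k→kkt, k→kkt, k→kkt, t→ft, f→fk, k→kkt, f→fk, t→ft; joined: fk kkt kkt kkt ft fk kkt fk ft.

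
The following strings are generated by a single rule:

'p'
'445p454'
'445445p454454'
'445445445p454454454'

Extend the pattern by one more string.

445445445445p454454454454

s(k+1) = 445·s(k)·454, so each term gains 445 as a prefix and 454 as a suffix.
So the next term is 445·445445445p454454454·454.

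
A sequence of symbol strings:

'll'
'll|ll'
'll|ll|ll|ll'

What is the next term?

ll|ll|ll|ll|ll|ll|ll|ll

Each string is two copies of the previous one joined by '|'.
So the next term is two copies of ll|ll|ll|ll with '|' between the halves.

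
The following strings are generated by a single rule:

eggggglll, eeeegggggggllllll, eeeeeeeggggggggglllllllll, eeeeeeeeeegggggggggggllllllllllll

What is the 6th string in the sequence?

Reading off run lengths: e runs 1, 4, 7, 10; g runs 5, 7, 9, 11; l runs 3, 6, 9, 12 — each is linear in n (n = 1, 2, …).
For term 6, n = 6, so the run lengths are 16, 15, 18.

eeeeeeeeeeeeeeeegggggggggggggggllllllllllllllllll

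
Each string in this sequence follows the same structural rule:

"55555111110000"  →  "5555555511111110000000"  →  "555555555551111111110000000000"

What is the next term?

55555555555555111111111110000000000000

Each string has the form 5^{3n-1} 1^{2n+1} 0^{3n-2}, where the shown terms are n = 2, 3, 4.
At n = 5 the blocks have lengths 14, 11, 13.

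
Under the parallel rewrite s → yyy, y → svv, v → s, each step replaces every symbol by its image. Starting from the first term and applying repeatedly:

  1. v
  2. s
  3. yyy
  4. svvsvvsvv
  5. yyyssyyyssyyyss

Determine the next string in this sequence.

Rewriting the 15 symbols of yyyssyyyssyyyss one by one yields svv svv svv yyy yyy svv svv svv yyy yyy svv svv svv yyy yyy; concatenated:

svvsvvsvvyyyyyysvvsvvsvvyyyyyysvvsvvsvvyyyyyy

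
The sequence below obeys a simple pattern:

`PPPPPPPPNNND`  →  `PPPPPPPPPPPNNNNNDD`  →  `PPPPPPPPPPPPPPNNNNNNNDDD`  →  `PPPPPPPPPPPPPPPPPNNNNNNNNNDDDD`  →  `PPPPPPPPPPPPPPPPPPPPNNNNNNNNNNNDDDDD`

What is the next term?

PPPPPPPPPPPPPPPPPPPPPPPNNNNNNNNNNNNNDDDDDD

Term n consists of 3n+2 P's, followed by 2n-1 N's, followed by n-1 D's, where the shown terms are n = 2, 3, 4, 5, 6.
For the next term, n = 7, so the run lengths are 23, 13, 6.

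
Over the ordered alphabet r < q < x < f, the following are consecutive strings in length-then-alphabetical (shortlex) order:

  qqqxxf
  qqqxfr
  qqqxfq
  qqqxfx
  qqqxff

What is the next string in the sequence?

qqqfrr

Find the rightmost character of qqqxff below f, bump it to the next letter, and reset everything to its right to r.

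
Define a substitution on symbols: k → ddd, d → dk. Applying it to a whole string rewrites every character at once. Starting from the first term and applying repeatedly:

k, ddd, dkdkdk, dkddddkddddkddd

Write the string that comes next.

dkddddkdkdkdkddddkdkdkdkddddkdkdk

φ(dkddddkddddkddd) expands symbol-by-symbol to dk ddd dk dk dk dk ddd dk dk dk dk ddd dk dk dk; joining the 15 pieces gives the next term.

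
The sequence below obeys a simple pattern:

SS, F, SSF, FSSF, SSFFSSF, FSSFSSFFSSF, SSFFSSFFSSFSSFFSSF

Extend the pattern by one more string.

This is a Fibonacci-style word recurrence s(k) = s(k−2)·s(k−1): e.g. SS·F = SSF.
So term 8 is FSSFSSFFSSF·SSFFSSFFSSFSSFFSSF.

FSSFSSFFSSFSSFFSSFFSSFSSFFSSF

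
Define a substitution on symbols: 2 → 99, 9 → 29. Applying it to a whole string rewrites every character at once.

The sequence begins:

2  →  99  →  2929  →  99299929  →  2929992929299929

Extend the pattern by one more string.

Replace each of the 16 characters of 2929992929299929 in place — 99 29 99 29 29 29 99 29 99 29 99 29 29 29 99 29 — and concatenate.

99299929292999299929992929299929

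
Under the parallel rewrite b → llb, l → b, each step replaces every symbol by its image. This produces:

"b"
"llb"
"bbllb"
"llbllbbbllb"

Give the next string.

Apply φ to llbllbbbllb symbol by symbol: l→b, l→b, b→llb, l→b, l→b, b→llb, b→llb, b→llb, l→b, l→b, b→llb; joined: b b llb b b llb llb llb b b llb.

bbllbbbllbllbllbbbllb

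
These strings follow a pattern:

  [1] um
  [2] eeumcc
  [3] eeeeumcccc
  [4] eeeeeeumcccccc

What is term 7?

eeeeeeeeeeeeumcccccccccccc

Every step adds ee to the front and cc to the end of the previous string.
From eeeeeeumcccccc, 3 further steps: eeeeeeumcccccc → eeeeeeeeumcccccccc → eeeeeeeeeeumcccccccccc → (answer).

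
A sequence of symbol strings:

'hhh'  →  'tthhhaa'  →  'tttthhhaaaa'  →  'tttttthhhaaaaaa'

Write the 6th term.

Every step adds tt to the front and aa to the end of the previous string.
From tttttthhhaaaaaa, 2 further steps: tttttthhhaaaaaa → tttttttthhhaaaaaaaa → (answer).

tttttttttthhhaaaaaaaaaa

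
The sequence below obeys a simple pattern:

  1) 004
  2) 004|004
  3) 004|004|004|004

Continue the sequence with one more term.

s(k+1) = s(k)·|·s(k) — each term doubles the last with '|' between the halves.
Doubling 004|004|004|004 with '|' between the halves:

004|004|004|004|004|004|004|004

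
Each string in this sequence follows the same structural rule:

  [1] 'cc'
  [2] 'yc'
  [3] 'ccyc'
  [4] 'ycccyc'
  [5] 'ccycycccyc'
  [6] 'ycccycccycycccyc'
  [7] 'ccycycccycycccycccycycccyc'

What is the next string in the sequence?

ycccycccycycccycccycycccycycccycccycycccyc

From term 3 onward, concatenate the second-to-last term with the last: cc·yc = ccyc, yc·ccyc = ycccyc, …
So term 8 is ycccycccycycccyc·ccycycccycycccycccycycccyc.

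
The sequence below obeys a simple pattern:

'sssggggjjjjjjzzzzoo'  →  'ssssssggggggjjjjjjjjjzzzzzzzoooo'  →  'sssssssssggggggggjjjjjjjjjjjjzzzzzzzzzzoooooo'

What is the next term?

ssssssssssssggggggggggjjjjjjjjjjjjjjjzzzzzzzzzzzzzoooooooo

Term n consists of 3n s's, followed by 2n+2 g's, followed by 3n+3 j's, followed by 3n+1 z's, followed by 2n o's (n = 1, 2, …).
For the next term, n = 4, so the run lengths are 12, 10, 15, 13, 8.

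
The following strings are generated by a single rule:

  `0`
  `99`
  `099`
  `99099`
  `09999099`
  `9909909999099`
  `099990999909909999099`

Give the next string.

9909909999099099990999909909999099

Each term (from the third on) is the two preceding terms concatenated in order: term 3 = 0·99 = 099.
The next term joins 9909909999099 and 099990999909909999099.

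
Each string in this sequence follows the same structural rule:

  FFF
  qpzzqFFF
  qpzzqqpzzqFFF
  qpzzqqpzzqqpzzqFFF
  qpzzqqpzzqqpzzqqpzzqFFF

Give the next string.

Each term is the previous one with qpzzq prepended.
One more step from qpzzqqpzzqqpzzqqpzzqFFF gives the answer.

qpzzqqpzzqqpzzqqpzzqqpzzqFFF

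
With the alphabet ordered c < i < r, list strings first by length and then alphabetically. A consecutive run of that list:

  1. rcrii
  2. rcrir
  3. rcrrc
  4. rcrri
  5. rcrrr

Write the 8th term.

Continuing the enumeration 3 steps past rcrrr: rcrrr → riccc → ricci → (answer).

riccr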